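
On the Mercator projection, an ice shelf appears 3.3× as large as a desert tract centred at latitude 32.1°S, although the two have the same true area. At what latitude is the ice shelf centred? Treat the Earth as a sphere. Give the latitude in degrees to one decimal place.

On Mercator, (apparent₁)/(apparent₂) = sec²φ₁ / sec²φ₂ when true areas are equal.
cos²φ₂ / cos²φ₁ = 3.3  ⇒  cos φ₁ = cos 32.1° / √3.3 = 0.8471/1.817 = 0.4663.
φ₁ = arccos(0.4663) ≈ 62.2°.

62.2°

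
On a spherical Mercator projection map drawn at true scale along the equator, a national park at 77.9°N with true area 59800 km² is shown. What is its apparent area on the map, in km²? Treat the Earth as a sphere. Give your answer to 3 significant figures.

1360000 km²

For Mercator, h = k = sec φ (a conformal cylindrical projection has a single point scale, 1/cos φ).
Areal scale = k² = sec²φ = 1/cos²(77.9°) = 1/0.2096² = 22.76.
Apparent area = 59800 × 22.76 ≈ 1360000 km².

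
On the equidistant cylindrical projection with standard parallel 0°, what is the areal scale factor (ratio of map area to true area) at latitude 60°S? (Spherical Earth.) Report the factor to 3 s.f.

2.00

For the equirectangular projection with φ₀ = 0 (plate carrée), h = 1 along meridians and k = sec φ along parallels.
Areal scale = h·k = 1 × sec φ; at 60°, h = 1.000, k = 2.000, so h·k = 2.000.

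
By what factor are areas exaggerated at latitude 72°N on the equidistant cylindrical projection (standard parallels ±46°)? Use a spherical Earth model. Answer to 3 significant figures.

The equidistant cylindrical projection with φ₀ = 46° has h = 1 (meridians true) and k = cos φ₀ / cos φ along parallels.
Areal scale = h·k = 1 × cos φ₀ / cos φ; at 72°, h = 1.000, k = 2.248, so h·k = 2.248.

2.25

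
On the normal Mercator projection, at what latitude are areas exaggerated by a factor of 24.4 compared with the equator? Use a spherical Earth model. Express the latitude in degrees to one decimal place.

78.3°

Mercator areal scale is sec²φ.
sec²φ = 24.4  ⇒  cos²φ = 0.04098  ⇒  cos φ = 0.2024.
φ = arccos(0.2024) ≈ 78.3°.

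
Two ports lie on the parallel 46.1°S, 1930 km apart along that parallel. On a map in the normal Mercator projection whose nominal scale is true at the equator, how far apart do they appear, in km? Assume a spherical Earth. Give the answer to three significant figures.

2780 km

For Mercator, h = k = sec φ (a conformal cylindrical projection has a single point scale, 1/cos φ).
Along the parallel, k = sec 46.1° = 1/0.6934 = 1.442.
Map distance = 1930 × 1.442 ≈ 2780 km.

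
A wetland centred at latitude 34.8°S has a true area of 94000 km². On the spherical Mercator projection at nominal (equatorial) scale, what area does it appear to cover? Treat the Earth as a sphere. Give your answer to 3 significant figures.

Mercator is conformal, so the point scale is isotropic: h = k = sec φ = 1/cos φ.
Areal scale = k² = sec²φ = 1/cos²(34.8°) = 1/0.8211² = 1.483.
Apparent area = 94000 × 1.483 ≈ 139000 km².

139000 km²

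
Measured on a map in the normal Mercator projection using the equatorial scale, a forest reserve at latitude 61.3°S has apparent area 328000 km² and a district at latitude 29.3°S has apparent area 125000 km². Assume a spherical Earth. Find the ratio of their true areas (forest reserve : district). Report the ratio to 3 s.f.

0.796

Since Mercator area scale is 1/cos²φ, the true area equals the apparent area multiplied by cos²φ.
True area of forest reserve: 328000 × cos²(61.3°) = 328000 × 0.2306 = 75640 km².
True area of district: 125000 × cos²(29.3°) = 125000 × 0.7605 = 95060 km².
Ratio = 75640 / 95060 ≈ 0.796.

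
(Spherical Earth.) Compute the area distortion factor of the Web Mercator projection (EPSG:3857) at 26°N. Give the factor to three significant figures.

Mercator is conformal, so the point scale is isotropic: h = k = sec φ = 1/cos φ.
Areal scale = k² = sec²φ = 1/cos²(26°) = 1/0.8988² = 1.238.

1.24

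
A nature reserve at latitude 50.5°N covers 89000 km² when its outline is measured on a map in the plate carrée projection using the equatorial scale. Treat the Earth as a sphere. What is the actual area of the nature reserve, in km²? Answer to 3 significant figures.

For the equirectangular projection with φ₀ = 0 (plate carrée), h = 1 along meridians and k = sec φ along parallels.
Areal scale = h·k = 1 × sec φ; at 50.5°, h = 1.000, k = 1.572, so h·k = 1.572.
True area = apparent / (areal scale) = 89000 / 1.572 ≈ 56600 km².

56600 km²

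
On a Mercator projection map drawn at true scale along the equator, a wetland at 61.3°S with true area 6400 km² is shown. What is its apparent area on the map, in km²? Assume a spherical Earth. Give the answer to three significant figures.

The Mercator projection is conformal; its linear scale factor is the same in every direction and equals sec φ = 1/cos φ.
Areal scale = k² = sec²φ = 1/cos²(61.3°) = 1/0.4802² = 4.336.
Apparent area = 6400 × 4.336 ≈ 27800 km².

27800 km²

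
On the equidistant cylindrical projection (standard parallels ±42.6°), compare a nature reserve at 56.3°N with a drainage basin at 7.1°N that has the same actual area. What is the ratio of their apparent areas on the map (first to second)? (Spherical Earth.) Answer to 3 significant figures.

1.79

In the equirectangular projection with standard parallel φ₀ = 42.6° (x = Rλ cos φ₀, y = Rφ), meridians are true-scale (h = 1) and the parallel scale is k = cos φ₀ / cos φ.
Areal scale at 56.3°: h·k = 1.000 × 1.327 = 1.327.
Areal scale at 7.1°: h·k = 1.000 × 0.7418 = 0.7418.
Ratio = 1.327/0.7418 ≈ 1.79.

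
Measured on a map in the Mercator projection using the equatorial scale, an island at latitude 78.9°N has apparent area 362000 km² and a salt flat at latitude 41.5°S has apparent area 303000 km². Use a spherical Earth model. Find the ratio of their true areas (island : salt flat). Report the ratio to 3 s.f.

Since Mercator area scale is 1/cos²φ, the true area equals the apparent area multiplied by cos²φ.
True area of island: 362000 × cos²(78.9°) = 362000 × 0.03706 = 13420 km².
True area of salt flat: 303000 × cos²(41.5°) = 303000 × 0.5609 = 170000 km².
Ratio = 13420 / 170000 ≈ 0.0789.

0.0789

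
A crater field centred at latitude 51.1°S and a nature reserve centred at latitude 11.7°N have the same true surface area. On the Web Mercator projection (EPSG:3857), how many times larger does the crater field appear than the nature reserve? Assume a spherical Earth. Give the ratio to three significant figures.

2.43

Mercator areal scale is sec²φ.
At 51.1°: sec²(51.1°) = 1/0.6280² = 2.536.
At 11.7°: sec²(11.7°) = 1/0.9792² = 1.043.
Ratio = 2.536/1.043 = cos²(11.7°)/cos²(51.1°) ≈ 2.43.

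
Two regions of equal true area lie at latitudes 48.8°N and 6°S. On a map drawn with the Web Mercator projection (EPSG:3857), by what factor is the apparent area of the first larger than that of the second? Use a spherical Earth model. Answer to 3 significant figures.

2.28

Mercator is conformal with k = sec φ, so areal scale = k² = sec²φ.
At 48.8°: sec²(48.8°) = 1/0.6587² = 2.305.
At 6°: sec²(6°) = 1/0.9945² = 1.011.
Ratio = 2.305/1.011 = cos²(6°)/cos²(48.8°) ≈ 2.28.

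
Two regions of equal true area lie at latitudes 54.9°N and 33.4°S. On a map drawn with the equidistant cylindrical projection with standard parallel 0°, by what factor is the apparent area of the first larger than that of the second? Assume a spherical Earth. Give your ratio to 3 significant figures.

Plate carrée maps x = Rλ, y = Rφ. The meridian scale is h = 1 and the parallel scale is k = 1/cos φ = sec φ.
Areal scale at 54.9°: h·k = 1.000 × 1.739 = 1.739.
Areal scale at 33.4°: h·k = 1.000 × 1.198 = 1.198.
Ratio = 1.739/1.198 ≈ 1.45.

1.45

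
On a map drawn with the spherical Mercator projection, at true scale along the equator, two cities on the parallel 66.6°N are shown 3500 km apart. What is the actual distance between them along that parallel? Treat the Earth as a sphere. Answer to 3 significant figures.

1390 km

Mercator is conformal, so the point scale is isotropic: h = k = sec φ = 1/cos φ.
Along the parallel at 66.6°, map distances are exaggerated by k = sec 66.6° = 2.518.
True distance = 3500 / 2.518 = 3500 × cos 66.6° ≈ 1390 km.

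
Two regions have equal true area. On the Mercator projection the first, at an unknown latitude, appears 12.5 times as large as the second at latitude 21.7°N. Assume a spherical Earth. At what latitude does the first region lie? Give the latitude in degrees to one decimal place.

On Mercator, (apparent₁)/(apparent₂) = sec²φ₁ / sec²φ₂ when true areas are equal.
cos²φ₂ / cos²φ₁ = 12.5  ⇒  cos φ₁ = cos 21.7° / √12.5 = 0.9291/3.536 = 0.2628.
φ₁ = arccos(0.2628) ≈ 74.8°.

74.8°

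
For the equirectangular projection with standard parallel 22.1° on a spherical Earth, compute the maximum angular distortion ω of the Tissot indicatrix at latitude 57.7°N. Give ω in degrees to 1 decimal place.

With standard parallel φ₀ = 22.1°, the equirectangular projection gives x = Rλ cos φ₀, y = Rφ, so h = 1 and k = cos 22.1° / cos φ.
At 57.7°: h = 1.000, k = 1.734; principal scales a = 1.734, b = 1.000.
sin(ω/2) = (a − b)/(a + b) = 0.7339/2.734 = 0.2685, so ω = 2 arcsin(0.2685) ≈ 31.1°.

31.1°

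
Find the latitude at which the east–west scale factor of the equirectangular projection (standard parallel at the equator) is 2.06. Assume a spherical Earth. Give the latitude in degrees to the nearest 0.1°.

Plate carrée: h = 1, k = sec φ along parallels.
sec φ = 2.06  ⇒  cos φ = 0.4854  ⇒  φ ≈ 61.0°.

61.0°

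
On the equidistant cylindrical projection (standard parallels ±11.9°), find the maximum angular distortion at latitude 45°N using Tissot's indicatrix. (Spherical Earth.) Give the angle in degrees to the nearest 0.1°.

18.5°

In the equirectangular projection with standard parallel φ₀ = 11.9° (x = Rλ cos φ₀, y = Rφ), meridians are true-scale (h = 1) and the parallel scale is k = cos φ₀ / cos φ.
At 45°: h = 1.000, k = 1.384; principal scales a = 1.384, b = 1.000.
sin(ω/2) = (a − b)/(a + b) = 0.3838/2.384 = 0.1610, so ω = 2 arcsin(0.1610) ≈ 18.5°.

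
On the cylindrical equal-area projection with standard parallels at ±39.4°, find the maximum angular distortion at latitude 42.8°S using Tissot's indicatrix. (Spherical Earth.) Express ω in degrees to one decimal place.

Cylindrical equal-area (φ₀ = 39.4°): h = cos φ / cos 39.4° along meridians, k = cos 39.4° / cos φ along parallels; h·k = 1.
At 42.8°: h = 0.9495, k = 1.053; principal scales a = 1.053, b = 0.9495.
sin(ω/2) = (a − b)/(a + b) = 0.1036/2.003 = 0.05175, so ω = 2 arcsin(0.05175) ≈ 5.9°.

5.9°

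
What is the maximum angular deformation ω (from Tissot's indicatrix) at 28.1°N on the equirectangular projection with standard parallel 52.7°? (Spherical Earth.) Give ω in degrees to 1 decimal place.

21.4°

In the equirectangular projection with standard parallel φ₀ = 52.7° (x = Rλ cos φ₀, y = Rφ), meridians are true-scale (h = 1) and the parallel scale is k = cos φ₀ / cos φ.
At 28.1°: h = 1.000, k = 0.6870; principal scales a = 1.000, b = 0.6870.
sin(ω/2) = (a − b)/(a + b) = 0.3130/1.687 = 0.1856, so ω = 2 arcsin(0.1856) ≈ 21.4°.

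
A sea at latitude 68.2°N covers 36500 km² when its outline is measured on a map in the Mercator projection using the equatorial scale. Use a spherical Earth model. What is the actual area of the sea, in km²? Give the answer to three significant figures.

The Mercator projection is conformal; its linear scale factor is the same in every direction and equals sec φ = 1/cos φ.
Areal scale = k² = sec²φ = 1/cos²(68.2°) = 1/0.3714² = 7.251.
True area = apparent / (areal scale) = 36500 / 7.251 ≈ 5030 km².

5030 km²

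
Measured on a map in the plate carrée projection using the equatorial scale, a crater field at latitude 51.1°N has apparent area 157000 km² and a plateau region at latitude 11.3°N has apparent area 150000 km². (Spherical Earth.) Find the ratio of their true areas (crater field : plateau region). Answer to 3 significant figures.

0.670

On the plate carrée, areal scale = h·k = 1 × sec φ, so true area = apparent × cos φ.
True area of crater field: 157000 × cos(51.1°) = 157000 × 0.6280 = 98590 km².
True area of plateau region: 150000 × cos(11.3°) = 150000 × 0.9806 = 147100 km².
Ratio = 98590 / 147100 ≈ 0.670.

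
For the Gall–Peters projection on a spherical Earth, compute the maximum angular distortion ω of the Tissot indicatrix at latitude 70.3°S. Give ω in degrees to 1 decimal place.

78.0°

Gall–Peters is a cylindrical equal-area projection with standard parallels at ±45°. A cylindrical equal-area projection with standard parallel φ₀ has meridian scale h = cos φ / cos φ₀ and parallel scale k = cos φ₀ / cos φ (so areas are preserved, h·k = 1).
At 70.3°: h = 0.4767, k = 2.098; principal scales a = 2.098, b = 0.4767.
sin(ω/2) = (a − b)/(a + b) = 1.621/2.574 = 0.6296, so ω = 2 arcsin(0.6296) ≈ 78.0°.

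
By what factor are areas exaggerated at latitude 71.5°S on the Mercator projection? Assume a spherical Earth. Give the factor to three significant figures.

9.93

The Mercator projection is conformal; its linear scale factor is the same in every direction and equals sec φ = 1/cos φ.
Areal scale = k² = sec²φ = 1/cos²(71.5°) = 1/0.3173² = 9.932.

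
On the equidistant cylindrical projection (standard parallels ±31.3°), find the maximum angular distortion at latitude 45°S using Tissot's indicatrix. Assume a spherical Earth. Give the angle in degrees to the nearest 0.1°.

10.8°

With standard parallel φ₀ = 31.3°, the equirectangular projection gives x = Rλ cos φ₀, y = Rφ, so h = 1 and k = cos 31.3° / cos φ.
At 45°: h = 1.000, k = 1.208; principal scales a = 1.208, b = 1.000.
sin(ω/2) = (a − b)/(a + b) = 0.2084/2.208 = 0.09436, so ω = 2 arcsin(0.09436) ≈ 10.8°.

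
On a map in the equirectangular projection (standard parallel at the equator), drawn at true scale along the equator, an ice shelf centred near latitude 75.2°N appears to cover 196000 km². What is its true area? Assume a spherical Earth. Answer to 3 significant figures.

In the plate carrée (x = Rλ, y = Rφ), meridians are true-scale (h = 1) and parallels are stretched by k = sec φ.
Areal scale = h·k = 1 × sec φ; at 75.2°, h = 1.000, k = 3.915, so h·k = 3.915.
True area = apparent / (areal scale) = 196000 / 3.915 ≈ 50100 km².

50100 km²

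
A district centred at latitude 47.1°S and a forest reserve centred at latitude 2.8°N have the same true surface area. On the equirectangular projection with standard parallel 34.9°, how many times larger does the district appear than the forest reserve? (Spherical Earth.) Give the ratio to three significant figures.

The equidistant cylindrical projection with φ₀ = 34.9° has h = 1 (meridians true) and k = cos φ₀ / cos φ along parallels.
Areal scale at 47.1°: h·k = 1.000 × 1.205 = 1.205.
Areal scale at 2.8°: h·k = 1.000 × 0.8211 = 0.8211.
Ratio = 1.205/0.8211 ≈ 1.47.

1.47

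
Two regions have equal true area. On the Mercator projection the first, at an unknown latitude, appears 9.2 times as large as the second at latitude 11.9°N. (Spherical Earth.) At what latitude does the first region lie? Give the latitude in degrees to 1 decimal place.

71.2°

Mercator areal scale is sec²φ, so apparent-area ratio = sec²φ₁ / sec²φ₂ = cos²φ₂ / cos²φ₁.
cos²φ₂ / cos²φ₁ = 9.2  ⇒  cos φ₁ = cos 11.9° / √9.2 = 0.9785/3.033 = 0.3226.
φ₁ = arccos(0.3226) ≈ 71.2°.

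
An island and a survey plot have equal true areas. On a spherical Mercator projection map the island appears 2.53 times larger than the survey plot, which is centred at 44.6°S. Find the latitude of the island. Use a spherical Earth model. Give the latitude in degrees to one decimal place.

63.4°

For equal true areas on Mercator, apparent areas scale as sec²φ, so the ratio is cos²φ₂ / cos²φ₁.
cos²φ₂ / cos²φ₁ = 2.53  ⇒  cos φ₁ = cos 44.6° / √2.53 = 0.7120/1.591 = 0.4476.
φ₁ = arccos(0.4476) ≈ 63.4°.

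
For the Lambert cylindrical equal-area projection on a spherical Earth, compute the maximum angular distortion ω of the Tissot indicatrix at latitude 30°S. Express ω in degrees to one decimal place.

16.4°

The Lambert cylindrical equal-area projection is the cylindrical equal-area projection with its standard parallel at the equator (φ₀ = 0). A cylindrical equal-area projection with standard parallel φ₀ has meridian scale h = cos φ / cos φ₀ and parallel scale k = cos φ₀ / cos φ (so areas are preserved, h·k = 1).
At 30°: h = 0.8660, k = 1.155; principal scales a = 1.155, b = 0.8660.
sin(ω/2) = (a − b)/(a + b) = 0.2887/2.021 = 0.1429, so ω = 2 arcsin(0.1429) ≈ 16.4°.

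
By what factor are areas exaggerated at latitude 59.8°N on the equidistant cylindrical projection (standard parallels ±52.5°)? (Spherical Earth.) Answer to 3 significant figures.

In the equirectangular projection with standard parallel φ₀ = 52.5° (x = Rλ cos φ₀, y = Rφ), meridians are true-scale (h = 1) and the parallel scale is k = cos φ₀ / cos φ.
Areal scale = h·k = 1 × cos φ₀ / cos φ; at 59.8°, h = 1.000, k = 1.210, so h·k = 1.210.

1.21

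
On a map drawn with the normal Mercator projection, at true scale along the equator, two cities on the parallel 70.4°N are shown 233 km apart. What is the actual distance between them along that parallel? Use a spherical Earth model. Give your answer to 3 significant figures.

78.2 km

Mercator is conformal, so the point scale is isotropic: h = k = sec φ = 1/cos φ.
Along the parallel at 70.4°, map distances are exaggerated by k = sec 70.4° = 2.981.
True distance = 233 / 2.981 = 233 × cos 70.4° ≈ 78.2 km.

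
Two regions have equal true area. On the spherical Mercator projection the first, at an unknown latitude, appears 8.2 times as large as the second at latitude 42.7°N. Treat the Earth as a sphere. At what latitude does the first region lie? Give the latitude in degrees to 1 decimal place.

75.1°

On Mercator, (apparent₁)/(apparent₂) = sec²φ₁ / sec²φ₂ when true areas are equal.
cos²φ₂ / cos²φ₁ = 8.2  ⇒  cos φ₁ = cos 42.7° / √8.2 = 0.7349/2.864 = 0.2566.
φ₁ = arccos(0.2566) ≈ 75.1°.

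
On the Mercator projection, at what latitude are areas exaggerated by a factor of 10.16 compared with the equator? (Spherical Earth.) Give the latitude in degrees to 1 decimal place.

71.7°

Mercator areal scale is sec²φ.
sec²φ = 10.16  ⇒  cos²φ = 0.09843  ⇒  cos φ = 0.3137.
φ = arccos(0.3137) ≈ 71.7°.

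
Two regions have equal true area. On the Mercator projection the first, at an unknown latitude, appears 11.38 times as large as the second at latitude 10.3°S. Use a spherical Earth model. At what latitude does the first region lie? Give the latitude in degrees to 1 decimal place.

For equal true areas on Mercator, apparent areas scale as sec²φ, so the ratio is cos²φ₂ / cos²φ₁.
cos²φ₂ / cos²φ₁ = 11.38  ⇒  cos φ₁ = cos 10.3° / √11.38 = 0.9839/3.373 = 0.2917.
φ₁ = arccos(0.2917) ≈ 73.0°.

73.0°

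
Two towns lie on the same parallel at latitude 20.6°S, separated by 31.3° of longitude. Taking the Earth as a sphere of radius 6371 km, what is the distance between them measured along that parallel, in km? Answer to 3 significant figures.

3260 km

Arc length along a parallel = R cos φ · Δλ (with Δλ in radians).
= 6371 × cos 20.6° × (31.3° × π/180) = 6371 × 0.9361 × 0.5463 ≈ 3260 km.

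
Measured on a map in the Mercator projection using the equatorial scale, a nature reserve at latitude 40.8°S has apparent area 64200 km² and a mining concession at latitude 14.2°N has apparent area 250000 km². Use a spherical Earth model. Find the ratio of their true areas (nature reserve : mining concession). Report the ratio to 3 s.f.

0.157

On Mercator the areal scale is sec²φ, so true area = apparent × cos²φ.
True area of nature reserve: 64200 × cos²(40.8°) = 64200 × 0.5730 = 36790 km².
True area of mining concession: 250000 × cos²(14.2°) = 250000 × 0.9398 = 235000 km².
Ratio = 36790 / 235000 ≈ 0.157.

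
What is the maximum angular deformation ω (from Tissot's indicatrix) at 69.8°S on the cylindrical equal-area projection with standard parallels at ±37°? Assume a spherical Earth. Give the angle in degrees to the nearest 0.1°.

86.5°

For cylindrical equal-area with standard parallel φ₀, h = cos φ / cos φ₀ and k = cos φ₀ / cos φ, so h·k = 1.
At 69.8°: h = 0.4324, k = 2.313; principal scales a = 2.313, b = 0.4324.
sin(ω/2) = (a − b)/(a + b) = 1.881/2.745 = 0.6850, so ω = 2 arcsin(0.6850) ≈ 86.5°.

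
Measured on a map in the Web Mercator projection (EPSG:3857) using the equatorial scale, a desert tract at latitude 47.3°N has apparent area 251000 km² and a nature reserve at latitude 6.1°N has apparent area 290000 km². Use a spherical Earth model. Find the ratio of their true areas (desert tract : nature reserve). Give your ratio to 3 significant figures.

0.403

Mercator's areal exaggeration is sec²φ; hence true area = (apparent area) · cos²φ.
True area of desert tract: 251000 × cos²(47.3°) = 251000 × 0.4599 = 115400 km².
True area of nature reserve: 290000 × cos²(6.1°) = 290000 × 0.9887 = 286700 km².
Ratio = 115400 / 286700 ≈ 0.403.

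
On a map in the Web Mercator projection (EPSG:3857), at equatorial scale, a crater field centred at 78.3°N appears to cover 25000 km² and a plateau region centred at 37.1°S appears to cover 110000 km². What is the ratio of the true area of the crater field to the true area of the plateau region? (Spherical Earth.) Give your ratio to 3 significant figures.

0.0147

Mercator's areal exaggeration is sec²φ; hence true area = (apparent area) · cos²φ.
True area of crater field: 25000 × cos²(78.3°) = 25000 × 0.04112 = 1028 km².
True area of plateau region: 110000 × cos²(37.1°) = 110000 × 0.6361 = 69980 km².
Ratio = 1028 / 69980 ≈ 0.0147.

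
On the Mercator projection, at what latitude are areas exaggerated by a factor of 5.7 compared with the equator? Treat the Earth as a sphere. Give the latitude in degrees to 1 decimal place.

Mercator areal scale is sec²φ.
sec²φ = 5.7  ⇒  cos²φ = 0.1754  ⇒  cos φ = 0.4189.
φ = arccos(0.4189) ≈ 65.2°.

65.2°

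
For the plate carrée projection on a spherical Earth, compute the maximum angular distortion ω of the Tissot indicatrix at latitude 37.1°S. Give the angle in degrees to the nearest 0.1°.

12.9°

For the equirectangular projection with φ₀ = 0 (plate carrée), h = 1 along meridians and k = sec φ along parallels.
At 37.1°: h = 1.000, k = 1.254; principal scales a = 1.254, b = 1.000.
sin(ω/2) = (a − b)/(a + b) = 0.2538/2.254 = 0.1126, so ω = 2 arcsin(0.1126) ≈ 12.9°.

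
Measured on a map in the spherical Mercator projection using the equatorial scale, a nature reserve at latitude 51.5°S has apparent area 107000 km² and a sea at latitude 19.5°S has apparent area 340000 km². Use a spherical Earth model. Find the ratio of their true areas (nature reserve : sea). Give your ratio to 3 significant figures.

Since Mercator area scale is 1/cos²φ, the true area equals the apparent area multiplied by cos²φ.
True area of nature reserve: 107000 × cos²(51.5°) = 107000 × 0.3875 = 41470 km².
True area of sea: 340000 × cos²(19.5°) = 340000 × 0.8886 = 302100 km².
Ratio = 41470 / 302100 ≈ 0.137.

0.137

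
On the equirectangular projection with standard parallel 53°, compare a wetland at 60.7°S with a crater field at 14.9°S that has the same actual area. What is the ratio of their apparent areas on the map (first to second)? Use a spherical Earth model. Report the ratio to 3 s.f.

1.97

With standard parallel φ₀ = 53°, the equirectangular projection gives x = Rλ cos φ₀, y = Rφ, so h = 1 and k = cos 53° / cos φ.
Areal scale at 60.7°: h·k = 1.000 × 1.230 = 1.230.
Areal scale at 14.9°: h·k = 1.000 × 0.6228 = 0.6228.
Ratio = 1.230/0.6228 ≈ 1.97.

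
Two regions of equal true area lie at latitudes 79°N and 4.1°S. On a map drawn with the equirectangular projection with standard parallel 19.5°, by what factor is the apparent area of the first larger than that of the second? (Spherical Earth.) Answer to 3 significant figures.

In the equirectangular projection with standard parallel φ₀ = 19.5° (x = Rλ cos φ₀, y = Rφ), meridians are true-scale (h = 1) and the parallel scale is k = cos φ₀ / cos φ.
Areal scale at 79°: h·k = 1.000 × 4.940 = 4.940.
Areal scale at 4.1°: h·k = 1.000 × 0.9451 = 0.9451.
Ratio = 4.940/0.9451 ≈ 5.23.

5.23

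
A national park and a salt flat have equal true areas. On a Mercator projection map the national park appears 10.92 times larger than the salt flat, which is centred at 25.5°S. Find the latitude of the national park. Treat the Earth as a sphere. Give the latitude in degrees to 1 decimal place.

For equal true areas on Mercator, apparent areas scale as sec²φ, so the ratio is cos²φ₂ / cos²φ₁.
cos²φ₂ / cos²φ₁ = 10.92  ⇒  cos φ₁ = cos 25.5° / √10.92 = 0.9026/3.305 = 0.2731.
φ₁ = arccos(0.2731) ≈ 74.1°.

74.1°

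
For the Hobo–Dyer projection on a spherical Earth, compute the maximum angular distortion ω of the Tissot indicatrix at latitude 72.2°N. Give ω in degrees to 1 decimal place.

The Hobo–Dyer projection is cylindrical equal-area with φ₀ = 37.5°. Cylindrical equal-area (φ₀ = 37.5°): h = cos φ / cos 37.5° along meridians, k = cos 37.5° / cos φ along parallels; h·k = 1.
At 72.2°: h = 0.3853, k = 2.595; principal scales a = 2.595, b = 0.3853.
sin(ω/2) = (a − b)/(a + b) = 2.210/2.981 = 0.7414, so ω = 2 arcsin(0.7414) ≈ 95.7°.

95.7°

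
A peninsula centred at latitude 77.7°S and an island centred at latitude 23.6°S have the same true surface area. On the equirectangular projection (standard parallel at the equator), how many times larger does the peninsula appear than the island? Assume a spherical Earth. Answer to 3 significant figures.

4.30

Plate carrée maps x = Rλ, y = Rφ. The meridian scale is h = 1 and the parallel scale is k = 1/cos φ = sec φ.
Areal scale at 77.7°: h·k = 1.000 × 4.694 = 4.694.
Areal scale at 23.6°: h·k = 1.000 × 1.091 = 1.091.
Ratio = 4.694/1.091 ≈ 4.30.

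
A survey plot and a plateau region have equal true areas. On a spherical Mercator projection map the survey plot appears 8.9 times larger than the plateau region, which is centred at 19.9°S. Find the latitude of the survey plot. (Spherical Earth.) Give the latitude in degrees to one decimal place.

71.6°

Mercator areal scale is sec²φ, so apparent-area ratio = sec²φ₁ / sec²φ₂ = cos²φ₂ / cos²φ₁.
cos²φ₂ / cos²φ₁ = 8.9  ⇒  cos φ₁ = cos 19.9° / √8.9 = 0.9403/2.983 = 0.3152.
φ₁ = arccos(0.3152) ≈ 71.6°.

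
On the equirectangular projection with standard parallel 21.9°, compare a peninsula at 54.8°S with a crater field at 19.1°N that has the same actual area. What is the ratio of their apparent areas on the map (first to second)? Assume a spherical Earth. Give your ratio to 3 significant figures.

1.64

With standard parallel φ₀ = 21.9°, the equirectangular projection gives x = Rλ cos φ₀, y = Rφ, so h = 1 and k = cos 21.9° / cos φ.
Areal scale at 54.8°: h·k = 1.000 × 1.610 = 1.610.
Areal scale at 19.1°: h·k = 1.000 × 0.9819 = 0.9819.
Ratio = 1.610/0.9819 ≈ 1.64.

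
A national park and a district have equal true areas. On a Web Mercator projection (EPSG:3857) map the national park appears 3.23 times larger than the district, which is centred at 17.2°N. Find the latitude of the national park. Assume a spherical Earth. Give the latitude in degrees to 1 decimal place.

57.9°

On Mercator, (apparent₁)/(apparent₂) = sec²φ₁ / sec²φ₂ when true areas are equal.
cos²φ₂ / cos²φ₁ = 3.23  ⇒  cos φ₁ = cos 17.2° / √3.23 = 0.9553/1.797 = 0.5315.
φ₁ = arccos(0.5315) ≈ 57.9°.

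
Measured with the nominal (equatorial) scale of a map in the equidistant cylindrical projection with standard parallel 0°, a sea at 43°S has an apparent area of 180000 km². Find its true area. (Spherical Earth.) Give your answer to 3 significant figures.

Plate carrée maps x = Rλ, y = Rφ. The meridian scale is h = 1 and the parallel scale is k = 1/cos φ = sec φ.
Areal scale = h·k = 1 × sec φ; at 43°, h = 1.000, k = 1.367, so h·k = 1.367.
True area = apparent / (areal scale) = 180000 / 1.367 ≈ 132000 km².

132000 km²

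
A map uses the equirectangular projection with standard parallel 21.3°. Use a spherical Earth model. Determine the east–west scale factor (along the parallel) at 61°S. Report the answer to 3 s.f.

The equidistant cylindrical projection with φ₀ = 21.3° has h = 1 (meridians true) and k = cos φ₀ / cos φ along parallels.
k = cos 21.3° / cos 61° = 0.9317/0.4848 = 1.922.

1.92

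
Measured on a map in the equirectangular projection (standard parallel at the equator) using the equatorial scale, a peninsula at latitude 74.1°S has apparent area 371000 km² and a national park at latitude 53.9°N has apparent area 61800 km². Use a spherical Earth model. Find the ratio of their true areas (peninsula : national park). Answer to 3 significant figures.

2.79

On the plate carrée, areal scale = h·k = 1 × sec φ, so true area = apparent × cos φ.
True area of peninsula: 371000 × cos(74.1°) = 371000 × 0.2740 = 101600 km².
True area of national park: 61800 × cos(53.9°) = 61800 × 0.5892 = 36410 km².
Ratio = 101600 / 36410 ≈ 2.79.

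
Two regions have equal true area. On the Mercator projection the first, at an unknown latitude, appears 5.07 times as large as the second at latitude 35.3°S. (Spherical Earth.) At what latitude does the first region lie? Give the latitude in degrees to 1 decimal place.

On Mercator, (apparent₁)/(apparent₂) = sec²φ₁ / sec²φ₂ when true areas are equal.
cos²φ₂ / cos²φ₁ = 5.07  ⇒  cos φ₁ = cos 35.3° / √5.07 = 0.8161/2.252 = 0.3625.
φ₁ = arccos(0.3625) ≈ 68.7°.

68.7°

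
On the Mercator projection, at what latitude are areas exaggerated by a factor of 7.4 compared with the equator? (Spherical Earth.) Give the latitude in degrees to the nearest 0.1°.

68.4°

Mercator areal scale is sec²φ.
sec²φ = 7.4  ⇒  cos²φ = 0.1351  ⇒  cos φ = 0.3676.
φ = arccos(0.3676) ≈ 68.4°.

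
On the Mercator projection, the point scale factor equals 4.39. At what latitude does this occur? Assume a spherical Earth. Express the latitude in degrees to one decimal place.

76.8°

Mercator scale is k = sec φ = 1/cos φ.
1/cos φ = 4.39  ⇒  cos φ = 0.2278  ⇒  φ = arccos(0.2278) ≈ 76.8°.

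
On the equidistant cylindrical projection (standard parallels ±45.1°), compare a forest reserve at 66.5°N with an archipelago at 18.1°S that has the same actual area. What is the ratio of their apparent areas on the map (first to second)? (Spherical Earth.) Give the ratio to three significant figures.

In the equirectangular projection with standard parallel φ₀ = 45.1° (x = Rλ cos φ₀, y = Rφ), meridians are true-scale (h = 1) and the parallel scale is k = cos φ₀ / cos φ.
Areal scale at 66.5°: h·k = 1.000 × 1.770 = 1.770.
Areal scale at 18.1°: h·k = 1.000 × 0.7426 = 0.7426.
Ratio = 1.770/0.7426 ≈ 2.38.

2.38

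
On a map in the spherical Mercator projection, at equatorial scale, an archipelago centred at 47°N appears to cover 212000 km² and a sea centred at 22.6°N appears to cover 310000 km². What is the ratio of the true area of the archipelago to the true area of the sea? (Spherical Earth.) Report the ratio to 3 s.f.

0.373

Mercator's areal exaggeration is sec²φ; hence true area = (apparent area) · cos²φ.
True area of archipelago: 212000 × cos²(47°) = 212000 × 0.4651 = 98610 km².
True area of sea: 310000 × cos²(22.6°) = 310000 × 0.8523 = 264200 km².
Ratio = 98610 / 264200 ≈ 0.373.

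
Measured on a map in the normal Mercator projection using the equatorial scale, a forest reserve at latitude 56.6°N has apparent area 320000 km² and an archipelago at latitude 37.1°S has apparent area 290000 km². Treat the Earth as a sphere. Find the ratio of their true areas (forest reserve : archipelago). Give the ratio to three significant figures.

0.526

Since Mercator area scale is 1/cos²φ, the true area equals the apparent area multiplied by cos²φ.
True area of forest reserve: 320000 × cos²(56.6°) = 320000 × 0.3030 = 96970 km².
True area of archipelago: 290000 × cos²(37.1°) = 290000 × 0.6361 = 184500 km².
Ratio = 96970 / 184500 ≈ 0.526.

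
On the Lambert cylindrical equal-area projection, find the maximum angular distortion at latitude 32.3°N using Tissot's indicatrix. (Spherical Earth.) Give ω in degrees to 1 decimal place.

The Lambert cylindrical equal-area projection is the cylindrical equal-area projection with its standard parallel at the equator (φ₀ = 0). Cylindrical equal-area (φ₀ = 0°): h = cos φ / cos 0° along meridians, k = cos 0° / cos φ along parallels; h·k = 1.
At 32.3°: h = 0.8453, k = 1.183; principal scales a = 1.183, b = 0.8453.
sin(ω/2) = (a − b)/(a + b) = 0.3378/2.028 = 0.1665, so ω = 2 arcsin(0.1665) ≈ 19.2°.

19.2°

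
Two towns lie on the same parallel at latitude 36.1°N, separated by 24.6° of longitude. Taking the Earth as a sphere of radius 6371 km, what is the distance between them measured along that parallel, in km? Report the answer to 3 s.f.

Arc length along a parallel = R cos φ · Δλ (with Δλ in radians).
= 6371 × cos 36.1° × (24.6° × π/180) = 6371 × 0.8080 × 0.4294 ≈ 2210 km.

2210 km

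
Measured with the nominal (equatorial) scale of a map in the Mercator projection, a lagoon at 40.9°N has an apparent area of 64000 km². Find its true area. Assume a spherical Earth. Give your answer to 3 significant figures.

36600 km²

For Mercator, h = k = sec φ (a conformal cylindrical projection has a single point scale, 1/cos φ).
Areal scale = k² = sec²φ = 1/cos²(40.9°) = 1/0.7559² = 1.750.
True area = apparent / (areal scale) = 64000 / 1.750 ≈ 36600 km².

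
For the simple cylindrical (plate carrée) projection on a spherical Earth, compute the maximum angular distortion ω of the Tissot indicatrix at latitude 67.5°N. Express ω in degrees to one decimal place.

For the equirectangular projection with φ₀ = 0 (plate carrée), h = 1 along meridians and k = sec φ along parallels.
At 67.5°: h = 1.000, k = 2.613; principal scales a = 2.613, b = 1.000.
sin(ω/2) = (a − b)/(a + b) = 1.613/3.613 = 0.4465, so ω = 2 arcsin(0.4465) ≈ 53.0°.

53.0°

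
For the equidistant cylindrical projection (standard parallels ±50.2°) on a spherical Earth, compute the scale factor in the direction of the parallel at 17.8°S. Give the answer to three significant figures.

With standard parallel φ₀ = 50.2°, the equirectangular projection gives x = Rλ cos φ₀, y = Rφ, so h = 1 and k = cos 50.2° / cos φ.
k = cos 50.2° / cos 17.8° = 0.6401/0.9521 = 0.6723.

0.672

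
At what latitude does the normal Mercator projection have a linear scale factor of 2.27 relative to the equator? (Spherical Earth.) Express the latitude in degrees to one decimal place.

Mercator scale is k = sec φ = 1/cos φ.
1/cos φ = 2.27  ⇒  cos φ = 0.4405  ⇒  φ = arccos(0.4405) ≈ 63.9°.

63.9°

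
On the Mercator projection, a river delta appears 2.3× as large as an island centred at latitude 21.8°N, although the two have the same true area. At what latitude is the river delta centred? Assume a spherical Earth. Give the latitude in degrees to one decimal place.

Mercator areal scale is sec²φ, so apparent-area ratio = sec²φ₁ / sec²φ₂ = cos²φ₂ / cos²φ₁.
cos²φ₂ / cos²φ₁ = 2.3  ⇒  cos φ₁ = cos 21.8° / √2.3 = 0.9285/1.517 = 0.6122.
φ₁ = arccos(0.6122) ≈ 52.2°.

52.2°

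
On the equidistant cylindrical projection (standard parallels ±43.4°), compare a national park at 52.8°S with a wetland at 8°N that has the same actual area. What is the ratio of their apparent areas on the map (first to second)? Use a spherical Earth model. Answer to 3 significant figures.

The equidistant cylindrical projection with φ₀ = 43.4° has h = 1 (meridians true) and k = cos φ₀ / cos φ along parallels.
Areal scale at 52.8°: h·k = 1.000 × 1.202 = 1.202.
Areal scale at 8°: h·k = 1.000 × 0.7337 = 0.7337.
Ratio = 1.202/0.7337 ≈ 1.64.

1.64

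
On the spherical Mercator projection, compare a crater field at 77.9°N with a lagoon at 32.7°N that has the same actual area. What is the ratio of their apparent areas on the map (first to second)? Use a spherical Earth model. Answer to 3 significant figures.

16.1

Mercator is conformal with k = sec φ, so areal scale = k² = sec²φ.
At 77.9°: sec²(77.9°) = 1/0.2096² = 22.76.
At 32.7°: sec²(32.7°) = 1/0.8415² = 1.412.
Ratio = 22.76/1.412 = cos²(32.7°)/cos²(77.9°) ≈ 16.1.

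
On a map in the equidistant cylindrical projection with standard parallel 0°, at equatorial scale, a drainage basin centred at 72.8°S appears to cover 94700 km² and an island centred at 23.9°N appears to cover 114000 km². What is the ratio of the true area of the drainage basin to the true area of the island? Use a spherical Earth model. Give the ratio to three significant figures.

0.269

Plate carrée has h = 1 and k = sec φ, giving areal scale sec φ; true area = (apparent area) · cos φ.
True area of drainage basin: 94700 × cos(72.8°) = 94700 × 0.2957 = 28000 km².
True area of island: 114000 × cos(23.9°) = 114000 × 0.9143 = 104200 km².
Ratio = 28000 / 104200 ≈ 0.269.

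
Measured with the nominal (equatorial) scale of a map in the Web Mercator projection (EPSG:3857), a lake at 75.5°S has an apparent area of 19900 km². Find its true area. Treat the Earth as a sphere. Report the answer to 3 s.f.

1250 km²

For Mercator, h = k = sec φ (a conformal cylindrical projection has a single point scale, 1/cos φ).
Areal scale = k² = sec²φ = 1/cos²(75.5°) = 1/0.2504² = 15.95.
True area = apparent / (areal scale) = 19900 / 15.95 ≈ 1250 km².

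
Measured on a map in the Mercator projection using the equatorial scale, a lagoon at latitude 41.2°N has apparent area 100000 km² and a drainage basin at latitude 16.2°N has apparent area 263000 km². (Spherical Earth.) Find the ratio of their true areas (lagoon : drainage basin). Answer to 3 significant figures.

0.233

On Mercator the areal scale is sec²φ, so true area = apparent × cos²φ.
True area of lagoon: 100000 × cos²(41.2°) = 100000 × 0.5661 = 56610 km².
True area of drainage basin: 263000 × cos²(16.2°) = 263000 × 0.9222 = 242500 km².
Ratio = 56610 / 242500 ≈ 0.233.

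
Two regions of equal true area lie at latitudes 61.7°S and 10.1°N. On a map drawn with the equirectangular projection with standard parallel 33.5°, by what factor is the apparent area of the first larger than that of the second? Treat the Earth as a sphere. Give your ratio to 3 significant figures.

2.08

In the equirectangular projection with standard parallel φ₀ = 33.5° (x = Rλ cos φ₀, y = Rφ), meridians are true-scale (h = 1) and the parallel scale is k = cos φ₀ / cos φ.
Areal scale at 61.7°: h·k = 1.000 × 1.759 = 1.759.
Areal scale at 10.1°: h·k = 1.000 × 0.8470 = 0.8470.
Ratio = 1.759/0.8470 ≈ 2.08.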